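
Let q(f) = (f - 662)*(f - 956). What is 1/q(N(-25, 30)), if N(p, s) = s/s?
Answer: 1/631255 ≈ 1.5841e-6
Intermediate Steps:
N(p, s) = 1
q(f) = (-956 + f)*(-662 + f) (q(f) = (-662 + f)*(-956 + f) = (-956 + f)*(-662 + f))
1/q(N(-25, 30)) = 1/(632872 + 1² - 1618*1) = 1/(632872 + 1 - 1618) = 1/631255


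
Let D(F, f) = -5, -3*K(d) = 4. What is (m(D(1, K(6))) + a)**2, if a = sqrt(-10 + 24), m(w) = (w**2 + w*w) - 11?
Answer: (39 + sqrt(14))**2 ≈ 1826.8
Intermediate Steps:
K(d) = -4/3 (K(d) = -1/3*4 = -4/3)
m(w) = -11 + 2*w**2 (m(w) = (w**2 + w**2) - 11 = 2*w**2 - 11 = -11 + 2*w**2)
a = sqrt(14) ≈ 3.7417
(m(D(1, K(6))) + a)**2 = ((-11 + 2*(-5)**2) + sqrt(14))**2 = ((-11 + 2*25) + sqrt(14))**2 = ((-11 + 50) + sqrt(14))**2 = (39 + sqrt(14))**2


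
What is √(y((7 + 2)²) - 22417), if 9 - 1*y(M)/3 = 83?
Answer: I*√22639 ≈ 150.46*I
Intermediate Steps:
y(M) = -222 (y(M) = 27 - 3*83 = 27 - 249 = -222)
√(y((7 + 2)²) - 22417) = √(-222 - 22417) = √(-22639) = I*√22639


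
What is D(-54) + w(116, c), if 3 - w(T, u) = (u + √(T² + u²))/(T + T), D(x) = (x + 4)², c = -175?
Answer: 580871/232 - √44081/232 ≈ 2502.8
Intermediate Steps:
D(x) = (4 + x)²
w(T, u) = 3 - (u + √(T² + u²))/(2*T) (w(T, u) = 3 - (u + √(T² + u²))/(T + T) = 3 - (u + √(T² + u²))/(2*T))
D(-54) + w(116, c) = (4 - 54)² + (½)*(-1*(-175) - √(116² + (-175)²) + 6*116)/116 = (-50)² + (½)*(1/116)*(175 - √(13456 + 30625) + 696) = 2500 + (½)*(1/116)*(175 - √44081 + 696) = 2500 + (½)*(1/116)*(871 - √44081) = 2500 + (871/232 - √44081/232) = 580871/232 - √44081/232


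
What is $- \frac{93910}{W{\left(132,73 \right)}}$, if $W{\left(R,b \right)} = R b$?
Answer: $- \frac{46955}{4818} \approx -9.7457$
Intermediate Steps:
$- \frac{93910}{W{\left(132,73 \right)}} = - \frac{93910}{132 \cdot 73} = - \frac{93910}{9636} = \left(-93910\right) \frac{1}{9636} = - \frac{46955}{4818}$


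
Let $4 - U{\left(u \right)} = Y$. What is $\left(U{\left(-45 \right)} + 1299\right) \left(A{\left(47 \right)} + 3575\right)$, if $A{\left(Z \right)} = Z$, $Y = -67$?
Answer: $4962140$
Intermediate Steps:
$U{\left(u \right)} = 71$ ($U{\left(u \right)} = 4 - -67 = 4 + 67 = 71$)
$\left(U{\left(-45 \right)} + 1299\right) \left(A{\left(47 \right)} + 3575\right) = \left(71 + 1299\right) \left(47 + 3575\right) = 1370 \cdot 3622 = 4962140$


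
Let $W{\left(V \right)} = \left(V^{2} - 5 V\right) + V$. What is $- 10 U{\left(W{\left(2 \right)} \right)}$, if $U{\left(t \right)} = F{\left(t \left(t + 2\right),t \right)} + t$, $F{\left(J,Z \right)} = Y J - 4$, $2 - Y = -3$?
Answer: $-320$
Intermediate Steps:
$Y = 5$ ($Y = 2 - -3 = 2 + 3 = 5$)
$W{\left(V \right)} = V^{2} - 4 V$
$F{\left(J,Z \right)} = -4 + 5 J$ ($F{\left(J,Z \right)} = 5 J - 4 = -4 + 5 J$)
$U{\left(t \right)} = -4 + t + 5 t \left(2 + t\right)$ ($U{\left(t \right)} = \left(-4 + 5 t \left(t + 2\right)\right) + t = \left(-4 + 5 t \left(2 + t\right)\right) + t = -4 + t + 5 t \left(2 + t\right)$)
$- 10 U{\left(W{\left(2 \right)} \right)} = - 10 \left(-4 + 2 \left(-4 + 2\right) + 5 \cdot 2 \left(-4 + 2\right) \left(2 + 2 \left(-4 + 2\right)\right)\right) = - 10 \left(-4 + 2 \left(-2\right) + 5 \cdot 2 \left(-2\right) \left(2 + 2 \left(-2\right)\right)\right) = - 10 \left(-4 - 4 + 5 \left(-4\right) \left(2 - 4\right)\right) = - 10 \left(-4 - 4 + 5 \left(-4\right) \left(-2\right)\right) = - 10 \left(-4 - 4 + 40\right) = \left(-10\right) 32 = -320$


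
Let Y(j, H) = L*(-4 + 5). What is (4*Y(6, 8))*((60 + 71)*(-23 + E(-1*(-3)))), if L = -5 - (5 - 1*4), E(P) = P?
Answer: 62880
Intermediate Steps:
L = -6 (L = -5 - (5 - 4) = -5 - 1*1 = -5 - 1 = -6)
Y(j, H) = -6 (Y(j, H) = -6*(-4 + 5) = -6*1 = -6)
(4*Y(6, 8))*((60 + 71)*(-23 + E(-1*(-3)))) = (4*(-6))*((60 + 71)*(-23 - 1*(-3))) = -3144*(-23 + 3) = -3144*(-20) = -24*(-2620) = 62880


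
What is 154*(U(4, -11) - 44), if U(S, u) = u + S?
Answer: -7854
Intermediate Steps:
U(S, u) = S + u
154*(U(4, -11) - 44) = 154*((4 - 11) - 44) = 154*(-7 - 44) = 154*(-51) = -7854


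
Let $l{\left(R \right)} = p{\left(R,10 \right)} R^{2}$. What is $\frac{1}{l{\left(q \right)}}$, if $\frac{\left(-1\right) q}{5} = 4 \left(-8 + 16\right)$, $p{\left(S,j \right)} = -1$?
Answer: $- \frac{1}{25600} \approx -3.9063 \cdot 10^{-5}$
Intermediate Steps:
$q = -160$ ($q = - 5 \cdot 4 \left(-8 + 16\right) = - 5 \cdot 4 \cdot 8 = \left(-5\right) 32 = -160$)
$l{\left(R \right)} = - R^{2}$
$\frac{1}{l{\left(q \right)}} = \frac{1}{\left(-1\right) \left(-160\right)^{2}} = \frac{1}{\left(-1\right) 25600} = \frac{1}{-25600} = - \frac{1}{25600}$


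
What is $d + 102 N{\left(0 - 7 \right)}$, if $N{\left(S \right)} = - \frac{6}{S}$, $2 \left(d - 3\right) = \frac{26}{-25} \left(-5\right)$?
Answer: $\frac{3256}{35} \approx 93.029$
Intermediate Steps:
$d = \frac{28}{5}$ ($d = 3 + \frac{\frac{26}{-25} \left(-5\right)}{2} = 3 + \frac{26 \left(- \frac{1}{25}\right) \left(-5\right)}{2} = 3 + \frac{\left(- \frac{26}{25}\right) \left(-5\right)}{2} = 3 + \frac{1}{2} \cdot \frac{26}{5} = 3 + \frac{13}{5} = \frac{28}{5} \approx 5.6$)
$d + 102 N{\left(0 - 7 \right)} = \frac{28}{5} + 102 \left(- \frac{6}{0 - 7}\right) = \frac{28}{5} + 102 \left(- \frac{6}{-7}\right) = \frac{28}{5} + 102 \left(\left(-6\right) \left(- \frac{1}{7}\right)\right) = \frac{28}{5} + 102 \cdot \frac{6}{7} = \frac{28}{5} + \frac{612}{7} = \frac{3256}{35}$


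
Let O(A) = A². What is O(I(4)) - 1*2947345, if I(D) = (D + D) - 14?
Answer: -2947309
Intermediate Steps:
I(D) = -14 + 2*D (I(D) = 2*D - 14 = -14 + 2*D)
O(I(4)) - 1*2947345 = (-14 + 2*4)² - 1*2947345 = (-14 + 8)² - 2947345 = (-6)² - 2947345 = 36 - 2947345 = -2947309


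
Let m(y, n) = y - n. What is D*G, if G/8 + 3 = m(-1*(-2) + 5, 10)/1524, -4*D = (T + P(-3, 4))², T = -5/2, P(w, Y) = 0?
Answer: 38125/1016 ≈ 37.525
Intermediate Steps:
T = -5/2 (T = -5*½ = -5/2 ≈ -2.5000)
D = -25/16 (D = -(-5/2 + 0)²/4 = -(-5/2)²/4 = -¼*25/4 = -25/16 ≈ -1.5625)
G = -3050/127 (G = -24 + 8*(((-1*(-2) + 5) - 1*10)/1524) = -24 + 8*(((2 + 5) - 10)*(1/1524)) = -24 + 8*((7 - 10)*(1/1524)) = -24 + 8*(-3*1/1524) = -24 + 8*(-1/508) = -24 - 2/127 = -3050/127 ≈ -24.016)
D*G = -25/16*(-3050/127) = 38125/1016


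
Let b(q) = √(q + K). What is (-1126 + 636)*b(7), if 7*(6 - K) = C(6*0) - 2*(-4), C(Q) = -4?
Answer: -70*√609 ≈ -1727.5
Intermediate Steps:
K = 38/7 (K = 6 - (-4 - 2*(-4))/7 = 6 - (-4 + 8)/7 = 6 - ⅐*4 = 6 - 4/7 = 38/7 ≈ 5.4286)
b(q) = √(38/7 + q) (b(q) = √(q + 38/7) = √(38/7 + q))
(-1126 + 636)*b(7) = (-1126 + 636)*(√(266 + 49*7)/7) = -70*√(266 + 343) = -70*√609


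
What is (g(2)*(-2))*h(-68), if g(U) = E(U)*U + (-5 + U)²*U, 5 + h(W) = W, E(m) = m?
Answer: 3212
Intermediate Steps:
h(W) = -5 + W
g(U) = U² + U*(-5 + U)² (g(U) = U*U + (-5 + U)²*U = U² + U*(-5 + U)²)
(g(2)*(-2))*h(-68) = ((2*(2 + (-5 + 2)²))*(-2))*(-5 - 68) = ((2*(2 + (-3)²))*(-2))*(-73) = ((2*(2 + 9))*(-2))*(-73) = ((2*11)*(-2))*(-73) = (22*(-2))*(-73) = -44*(-73) = 3212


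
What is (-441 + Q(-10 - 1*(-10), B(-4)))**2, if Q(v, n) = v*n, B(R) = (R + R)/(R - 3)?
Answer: 194481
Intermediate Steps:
B(R) = 2*R/(-3 + R) (B(R) = (2*R)/(-3 + R) = 2*R/(-3 + R))
Q(v, n) = n*v
(-441 + Q(-10 - 1*(-10), B(-4)))**2 = (-441 + (2*(-4)/(-3 - 4))*(-10 - 1*(-10)))**2 = (-441 + (2*(-4)/(-7))*(-10 + 10))**2 = (-441 + (2*(-4)*(-1/7))*0)**2 = (-441 + (8/7)*0)**2 = (-441 + 0)**2 = (-441)**2 = 194481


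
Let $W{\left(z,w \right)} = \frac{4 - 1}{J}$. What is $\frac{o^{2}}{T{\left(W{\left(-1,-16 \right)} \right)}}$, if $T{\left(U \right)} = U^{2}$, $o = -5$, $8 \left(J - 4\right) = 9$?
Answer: $\frac{42025}{576} \approx 72.96$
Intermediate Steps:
$J = \frac{41}{8}$ ($J = 4 + \frac{1}{8} \cdot 9 = 4 + \frac{9}{8} = \frac{41}{8} \approx 5.125$)
$W{\left(z,w \right)} = \frac{24}{41}$ ($W{\left(z,w \right)} = \frac{4 - 1}{\frac{41}{8}} = 3 \cdot \frac{8}{41} = \frac{24}{41}$)
$\frac{o^{2}}{T{\left(W{\left(-1,-16 \right)} \right)}} = \frac{\left(-5\right)^{2}}{\left(\frac{24}{41}\right)^{2}} = \frac{25}{\frac{576}{1681}} = 25 \cdot \frac{1681}{576} = \frac{42025}{576}$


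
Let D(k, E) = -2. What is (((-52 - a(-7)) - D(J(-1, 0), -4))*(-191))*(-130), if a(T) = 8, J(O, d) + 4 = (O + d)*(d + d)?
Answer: -1440140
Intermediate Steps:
J(O, d) = -4 + 2*d*(O + d) (J(O, d) = -4 + (O + d)*(d + d) = -4 + (O + d)*(2*d) = -4 + 2*d*(O + d))
(((-52 - a(-7)) - D(J(-1, 0), -4))*(-191))*(-130) = (((-52 - 1*8) - 1*(-2))*(-191))*(-130) = (((-52 - 8) + 2)*(-191))*(-130) = ((-60 + 2)*(-191))*(-130) = -58*(-191)*(-130) = 11078*(-130) = -1440140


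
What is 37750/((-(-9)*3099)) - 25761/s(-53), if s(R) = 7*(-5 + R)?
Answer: 733826551/11323746 ≈ 64.804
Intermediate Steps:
s(R) = -35 + 7*R
37750/((-(-9)*3099)) - 25761/s(-53) = 37750/((-(-9)*3099)) - 25761/(-35 + 7*(-53)) = 37750/((-9*(-3099))) - 25761/(-35 - 371) = 37750/27891 - 25761/(-406) = 37750*(1/27891) - 25761*(-1/406) = 37750/27891 + 25761/406 = 733826551/11323746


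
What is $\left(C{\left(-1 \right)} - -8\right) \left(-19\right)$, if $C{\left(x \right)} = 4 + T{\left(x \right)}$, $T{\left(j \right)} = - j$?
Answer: $-247$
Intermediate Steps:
$C{\left(x \right)} = 4 - x$
$\left(C{\left(-1 \right)} - -8\right) \left(-19\right) = \left(\left(4 - -1\right) - -8\right) \left(-19\right) = \left(\left(4 + 1\right) + 8\right) \left(-19\right) = \left(5 + 8\right) \left(-19\right) = 13 \left(-19\right) = -247$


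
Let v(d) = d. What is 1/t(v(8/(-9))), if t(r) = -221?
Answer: -1/221 ≈ -0.0045249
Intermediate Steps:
1/t(v(8/(-9))) = 1/(-221) = -1/221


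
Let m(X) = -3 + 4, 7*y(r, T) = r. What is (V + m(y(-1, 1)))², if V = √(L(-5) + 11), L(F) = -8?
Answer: (1 + √3)² ≈ 7.4641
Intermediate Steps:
y(r, T) = r/7
m(X) = 1
V = √3 (V = √(-8 + 11) = √3 ≈ 1.7320)
(V + m(y(-1, 1)))² = (√3 + 1)² = (1 + √3)²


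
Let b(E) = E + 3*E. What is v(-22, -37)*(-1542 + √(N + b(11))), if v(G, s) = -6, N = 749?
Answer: 9252 - 6*√793 ≈ 9083.0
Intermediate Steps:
b(E) = 4*E
v(-22, -37)*(-1542 + √(N + b(11))) = -6*(-1542 + √(749 + 4*11)) = -6*(-1542 + √(749 + 44)) = -6*(-1542 + √793) = 9252 - 6*√793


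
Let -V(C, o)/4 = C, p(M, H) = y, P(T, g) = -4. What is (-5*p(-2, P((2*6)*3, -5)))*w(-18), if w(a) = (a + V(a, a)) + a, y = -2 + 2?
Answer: 0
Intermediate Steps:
y = 0
p(M, H) = 0
V(C, o) = -4*C
w(a) = -2*a (w(a) = (a - 4*a) + a = -3*a + a = -2*a)
(-5*p(-2, P((2*6)*3, -5)))*w(-18) = (-5*0)*(-2*(-18)) = 0*36 = 0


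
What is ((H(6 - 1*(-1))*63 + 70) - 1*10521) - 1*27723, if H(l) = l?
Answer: -37733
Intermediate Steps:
((H(6 - 1*(-1))*63 + 70) - 1*10521) - 1*27723 = (((6 - 1*(-1))*63 + 70) - 1*10521) - 1*27723 = (((6 + 1)*63 + 70) - 10521) - 27723 = ((7*63 + 70) - 10521) - 27723 = ((441 + 70) - 10521) - 27723 = (511 - 10521) - 27723 = -10010 - 27723 = -37733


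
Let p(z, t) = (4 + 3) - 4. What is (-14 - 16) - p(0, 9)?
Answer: -33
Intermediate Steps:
p(z, t) = 3 (p(z, t) = 7 - 4 = 3)
(-14 - 16) - p(0, 9) = (-14 - 16) - 1*3 = -30 - 3 = -33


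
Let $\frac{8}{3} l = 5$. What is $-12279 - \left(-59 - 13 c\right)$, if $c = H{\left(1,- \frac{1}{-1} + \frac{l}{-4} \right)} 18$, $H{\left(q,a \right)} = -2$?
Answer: $-12688$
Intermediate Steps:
$l = \frac{15}{8}$ ($l = \frac{3}{8} \cdot 5 = \frac{15}{8} \approx 1.875$)
$c = -36$ ($c = \left(-2\right) 18 = -36$)
$-12279 - \left(-59 - 13 c\right) = -12279 - \left(-59 - -468\right) = -12279 - \left(-59 + 468\right) = -12279 - 409 = -12688$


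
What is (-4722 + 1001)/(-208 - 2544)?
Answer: 3721/2752 ≈ 1.3521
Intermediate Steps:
(-4722 + 1001)/(-208 - 2544) = -3721/(-2752) = -3721*(-1/2752) = 3721/2752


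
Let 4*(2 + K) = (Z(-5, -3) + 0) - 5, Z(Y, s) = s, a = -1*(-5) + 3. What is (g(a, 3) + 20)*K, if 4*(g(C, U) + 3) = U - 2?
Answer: -69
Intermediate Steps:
a = 8 (a = 5 + 3 = 8)
g(C, U) = -7/2 + U/4 (g(C, U) = -3 + (U - 2)/4 = -3 + (-2 + U)/4 = -3 + (-1/2 + U/4) = -7/2 + U/4)
K = -4 (K = -2 + ((-3 + 0) - 5)/4 = -2 + (-3 - 5)/4 = -2 + (1/4)*(-8) = -2 - 2 = -4)
(g(a, 3) + 20)*K = ((-7/2 + (1/4)*3) + 20)*(-4) = ((-7/2 + 3/4) + 20)*(-4) = (-11/4 + 20)*(-4) = (69/4)*(-4) = -69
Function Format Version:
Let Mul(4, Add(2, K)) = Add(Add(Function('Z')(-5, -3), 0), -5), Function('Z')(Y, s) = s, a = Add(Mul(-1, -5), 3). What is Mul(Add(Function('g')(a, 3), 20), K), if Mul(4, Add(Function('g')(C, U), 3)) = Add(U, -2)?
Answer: -69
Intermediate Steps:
a = 8 (a = Add(5, 3) = 8)
Function('g')(C, U) = Add(Rational(-7, 2), Mul(Rational(1, 4), U)) (Function('g')(C, U) = Add(-3, Mul(Rational(1, 4), Add(U, -2))) = Add(-3, Mul(Rational(1, 4), Add(-2, U))) = Add(-3, Add(Rational(-1, 2), Mul(Rational(1, 4), U))) = Add(Rational(-7, 2), Mul(Rational(1, 4), U)))
K = -4 (K = Add(-2, Mul(Rational(1, 4), Add(Add(-3, 0), -5))) = Add(-2, Mul(Rational(1, 4), Add(-3, -5))) = Add(-2, Mul(Rational(1, 4), -8)) = Add(-2, -2) = -4)
Mul(Add(Function('g')(a, 3), 20), K) = Mul(Add(Add(Rational(-7, 2), Mul(Rational(1, 4), 3)), 20), -4) = Mul(Add(Add(Rational(-7, 2), Rational(3, 4)), 20), -4) = Mul(Add(Rational(-11, 4), 20), -4) = Mul(Rational(69, 4), -4) = -69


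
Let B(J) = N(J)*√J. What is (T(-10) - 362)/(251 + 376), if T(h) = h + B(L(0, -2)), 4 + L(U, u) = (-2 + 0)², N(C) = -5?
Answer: -124/209 ≈ -0.59330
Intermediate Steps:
L(U, u) = 0 (L(U, u) = -4 + (-2 + 0)² = -4 + (-2)² = -4 + 4 = 0)
B(J) = -5*√J
T(h) = h (T(h) = h - 5*√0 = h - 5*0 = h + 0 = h)
(T(-10) - 362)/(251 + 376) = (-10 - 362)/(251 + 376) = -372/627 = -372*1/627 = -124/209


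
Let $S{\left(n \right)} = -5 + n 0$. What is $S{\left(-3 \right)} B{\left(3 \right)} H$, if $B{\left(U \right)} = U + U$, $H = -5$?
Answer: $150$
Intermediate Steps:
$S{\left(n \right)} = -5$ ($S{\left(n \right)} = -5 + 0 = -5$)
$B{\left(U \right)} = 2 U$
$S{\left(-3 \right)} B{\left(3 \right)} H = - 5 \cdot 2 \cdot 3 \left(-5\right) = \left(-5\right) 6 \left(-5\right) = \left(-30\right) \left(-5\right) = 150$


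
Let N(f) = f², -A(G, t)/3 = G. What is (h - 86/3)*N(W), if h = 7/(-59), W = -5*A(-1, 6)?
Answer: -382125/59 ≈ -6476.7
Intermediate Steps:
A(G, t) = -3*G
W = -15 (W = -(-15)*(-1) = -5*3 = -15)
h = -7/59 (h = 7*(-1/59) = -7/59 ≈ -0.11864)
(h - 86/3)*N(W) = (-7/59 - 86/3)*(-15)² = (-7/59 - 86*⅓)*225 = (-7/59 - 86/3)*225 = -5095/177*225 = -382125/59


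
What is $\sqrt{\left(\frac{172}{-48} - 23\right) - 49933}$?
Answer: $\frac{7 i \sqrt{36705}}{6} \approx 223.52 i$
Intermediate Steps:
$\sqrt{\left(\frac{172}{-48} - 23\right) - 49933} = \sqrt{\left(172 \left(- \frac{1}{48}\right) - 23\right) - 49933} = \sqrt{\left(- \frac{43}{12} - 23\right) - 49933} = \sqrt{- \frac{319}{12} - 49933} = \sqrt{- \frac{599515}{12}} = \frac{7 i \sqrt{36705}}{6}$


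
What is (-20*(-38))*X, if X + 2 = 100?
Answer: 74480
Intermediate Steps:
X = 98 (X = -2 + 100 = 98)
(-20*(-38))*X = -20*(-38)*98 = 760*98 = 74480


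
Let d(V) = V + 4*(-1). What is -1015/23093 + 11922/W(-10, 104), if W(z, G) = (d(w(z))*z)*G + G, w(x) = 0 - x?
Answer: -20110199/10121332 ≈ -1.9869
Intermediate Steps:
w(x) = -x
d(V) = -4 + V (d(V) = V - 4 = -4 + V)
W(z, G) = G + G*z*(-4 - z) (W(z, G) = ((-4 - z)*z)*G + G = (z*(-4 - z))*G + G = G*z*(-4 - z) + G = G + G*z*(-4 - z))
-1015/23093 + 11922/W(-10, 104) = -1015/23093 + 11922/((-1*104*(-1 - 10*(4 - 10)))) = -1015*1/23093 + 11922/((-1*104*(-1 - 10*(-6)))) = -145/3299 + 11922/((-1*104*(-1 + 60))) = -145/3299 + 11922/((-1*104*59)) = -145/3299 + 11922/(-6136) = -145/3299 + 11922*(-1/6136) = -145/3299 - 5961/3068 = -20110199/10121332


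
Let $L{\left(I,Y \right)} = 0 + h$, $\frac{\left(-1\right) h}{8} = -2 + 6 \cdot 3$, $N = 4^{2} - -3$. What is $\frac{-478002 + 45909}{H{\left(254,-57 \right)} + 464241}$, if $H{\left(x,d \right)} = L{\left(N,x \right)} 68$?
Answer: $- \frac{432093}{455537} \approx -0.94854$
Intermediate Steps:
$N = 19$ ($N = 16 + 3 = 19$)
$h = -128$ ($h = - 8 \left(-2 + 6 \cdot 3\right) = - 8 \left(-2 + 18\right) = \left(-8\right) 16 = -128$)
$L{\left(I,Y \right)} = -128$ ($L{\left(I,Y \right)} = 0 - 128 = -128$)
$H{\left(x,d \right)} = -8704$ ($H{\left(x,d \right)} = \left(-128\right) 68 = -8704$)
$\frac{-478002 + 45909}{H{\left(254,-57 \right)} + 464241} = \frac{-478002 + 45909}{-8704 + 464241} = - \frac{432093}{455537}$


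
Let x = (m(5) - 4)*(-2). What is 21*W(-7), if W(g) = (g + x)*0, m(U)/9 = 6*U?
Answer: 0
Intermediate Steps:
m(U) = 54*U (m(U) = 9*(6*U) = 54*U)
x = -532 (x = (54*5 - 4)*(-2) = (270 - 4)*(-2) = 266*(-2) = -532)
W(g) = 0 (W(g) = (g - 532)*0 = (-532 + g)*0 = 0)
21*W(-7) = 21*0 = 0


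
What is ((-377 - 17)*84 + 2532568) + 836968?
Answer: 3336440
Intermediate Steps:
((-377 - 17)*84 + 2532568) + 836968 = (-394*84 + 2532568) + 836968 = (-33096 + 2532568) + 836968 = 2499472 + 836968 = 3336440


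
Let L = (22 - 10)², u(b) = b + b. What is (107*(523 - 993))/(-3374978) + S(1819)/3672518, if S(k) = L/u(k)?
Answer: 83988261267149/5636475024981169 ≈ 0.014901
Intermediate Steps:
u(b) = 2*b
L = 144 (L = 12² = 144)
S(k) = 72/k (S(k) = 144/((2*k)) = 144*(1/(2*k)) = 72/k)
(107*(523 - 993))/(-3374978) + S(1819)/3672518 = (107*(523 - 993))/(-3374978) + (72/1819)/3672518 = (107*(-470))*(-1/3374978) + (72*(1/1819))*(1/3672518) = -50290*(-1/3374978) + (72/1819)*(1/3672518) = 25145/1687489 + 36/3340155121 = 83988261267149/5636475024981169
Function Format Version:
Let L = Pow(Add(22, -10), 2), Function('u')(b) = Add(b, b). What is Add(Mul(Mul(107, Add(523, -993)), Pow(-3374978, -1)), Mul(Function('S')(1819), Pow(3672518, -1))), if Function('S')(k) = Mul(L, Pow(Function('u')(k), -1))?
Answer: Rational(83988261267149, 5636475024981169) ≈ 0.014901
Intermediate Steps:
Function('u')(b) = Mul(2, b)
L = 144 (L = Pow(12, 2) = 144)
Function('S')(k) = Mul(72, Pow(k, -1)) (Function('S')(k) = Mul(144, Pow(Mul(2, k), -1)) = Mul(144, Mul(Rational(1, 2), Pow(k, -1))) = Mul(72, Pow(k, -1)))
Add(Mul(Mul(107, Add(523, -993)), Pow(-3374978, -1)), Mul(Function('S')(1819), Pow(3672518, -1))) = Add(Mul(Mul(107, Add(523, -993)), Pow(-3374978, -1)), Mul(Mul(72, Pow(1819, -1)), Pow(3672518, -1))) = Add(Mul(Mul(107, -470), Rational(-1, 3374978)), Mul(Mul(72, Rational(1, 1819)), Rational(1, 3672518))) = Add(Mul(-50290, Rational(-1, 3374978)), Mul(Rational(72, 1819), Rational(1, 3672518))) = Add(Rational(25145, 1687489), Rational(36, 3340155121)) = Rational(83988261267149, 5636475024981169)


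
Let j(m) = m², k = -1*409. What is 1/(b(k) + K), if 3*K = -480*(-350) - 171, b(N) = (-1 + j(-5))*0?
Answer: 1/55943 ≈ 1.7875e-5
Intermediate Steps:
k = -409
b(N) = 0 (b(N) = (-1 + (-5)²)*0 = (-1 + 25)*0 = 24*0 = 0)
K = 55943 (K = (-480*(-350) - 171)/3 = (168000 - 171)/3 = (⅓)*167829 = 55943)
1/(b(k) + K) = 1/(0 + 55943) = 1/55943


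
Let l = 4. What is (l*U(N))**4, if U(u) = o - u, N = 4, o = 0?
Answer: 65536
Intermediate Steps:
U(u) = -u (U(u) = 0 - u = -u)
(l*U(N))**4 = (4*(-1*4))**4 = (4*(-4))**4 = (-16)**4 = 65536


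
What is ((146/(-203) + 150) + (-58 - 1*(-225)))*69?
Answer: 4430145/203 ≈ 21823.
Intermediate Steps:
((146/(-203) + 150) + (-58 - 1*(-225)))*69 = ((146*(-1/203) + 150) + (-58 + 225))*69 = ((-146/203 + 150) + 167)*69 = (30304/203 + 167)*69 = (64205/203)*69 = 4430145/203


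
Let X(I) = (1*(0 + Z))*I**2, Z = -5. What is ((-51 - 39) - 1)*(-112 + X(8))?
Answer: 39312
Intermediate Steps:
X(I) = -5*I**2 (X(I) = (1*(0 - 5))*I**2 = (1*(-5))*I**2 = -5*I**2)
((-51 - 39) - 1)*(-112 + X(8)) = ((-51 - 39) - 1)*(-112 - 5*8**2) = (-90 - 1)*(-112 - 5*64) = -91*(-112 - 320) = -91*(-432) = 39312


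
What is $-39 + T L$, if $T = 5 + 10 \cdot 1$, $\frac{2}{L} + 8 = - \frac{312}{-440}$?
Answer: $- \frac{17289}{401} \approx -43.115$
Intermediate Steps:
$L = - \frac{110}{401}$ ($L = \frac{2}{-8 - \frac{312}{-440}} = \frac{2}{-8 - - \frac{39}{55}} = \frac{2}{-8 + \frac{39}{55}} = \frac{2}{- \frac{401}{55}} = 2 \left(- \frac{55}{401}\right) = - \frac{110}{401} \approx -0.27431$)
$T = 15$ ($T = 5 + 10 = 15$)
$-39 + T L = -39 + 15 \left(- \frac{110}{401}\right) = -39 - \frac{1650}{401} = - \frac{17289}{401}$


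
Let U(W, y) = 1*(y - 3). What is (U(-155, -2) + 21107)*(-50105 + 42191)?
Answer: -167001228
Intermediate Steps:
U(W, y) = -3 + y (U(W, y) = 1*(-3 + y) = -3 + y)
(U(-155, -2) + 21107)*(-50105 + 42191) = ((-3 - 2) + 21107)*(-50105 + 42191) = (-5 + 21107)*(-7914) = 21102*(-7914) = -167001228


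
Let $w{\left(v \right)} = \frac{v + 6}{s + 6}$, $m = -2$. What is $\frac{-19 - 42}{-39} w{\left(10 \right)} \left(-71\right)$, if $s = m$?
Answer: $- \frac{17324}{39} \approx -444.21$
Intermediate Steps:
$s = -2$
$w{\left(v \right)} = \frac{3}{2} + \frac{v}{4}$ ($w{\left(v \right)} = \frac{v + 6}{-2 + 6} = \frac{6 + v}{4} = \left(6 + v\right) \frac{1}{4} = \frac{3}{2} + \frac{v}{4}$)
$\frac{-19 - 42}{-39} w{\left(10 \right)} \left(-71\right) = \frac{-19 - 42}{-39} \left(\frac{3}{2} + \frac{1}{4} \cdot 10\right) \left(-71\right) = \left(-61\right) \left(- \frac{1}{39}\right) \left(\frac{3}{2} + \frac{5}{2}\right) \left(-71\right) = \frac{61}{39} \cdot 4 \left(-71\right) = \frac{244}{39} \left(-71\right) = - \frac{17324}{39}$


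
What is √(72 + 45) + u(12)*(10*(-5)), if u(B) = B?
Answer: -600 + 3*√13 ≈ -589.18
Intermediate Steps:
√(72 + 45) + u(12)*(10*(-5)) = √(72 + 45) + 12*(10*(-5)) = √117 + 12*(-50) = 3*√13 - 600 = -600 + 3*√13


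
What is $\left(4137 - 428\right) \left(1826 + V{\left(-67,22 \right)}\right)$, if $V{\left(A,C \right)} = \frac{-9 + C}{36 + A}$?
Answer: $\frac{209903437}{31} \approx 6.7711 \cdot 10^{6}$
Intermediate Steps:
$V{\left(A,C \right)} = \frac{-9 + C}{36 + A}$
$\left(4137 - 428\right) \left(1826 + V{\left(-67,22 \right)}\right) = \left(4137 - 428\right) \left(1826 + \frac{-9 + 22}{36 - 67}\right) = 3709 \left(1826 + \frac{1}{-31} \cdot 13\right) = 3709 \left(1826 - \frac{13}{31}\right) = 3709 \cdot \frac{56593}{31} = \frac{209903437}{31}$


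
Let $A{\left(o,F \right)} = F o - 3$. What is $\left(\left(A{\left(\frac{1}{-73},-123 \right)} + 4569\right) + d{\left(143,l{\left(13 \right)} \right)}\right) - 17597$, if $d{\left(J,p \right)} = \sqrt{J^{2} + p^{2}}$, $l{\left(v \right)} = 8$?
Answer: $- \frac{951140}{73} + \sqrt{20513} \approx -12886.0$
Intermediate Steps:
$A{\left(o,F \right)} = -3 + F o$
$\left(\left(A{\left(\frac{1}{-73},-123 \right)} + 4569\right) + d{\left(143,l{\left(13 \right)} \right)}\right) - 17597 = \left(\left(\left(-3 - \frac{123}{-73}\right) + 4569\right) + \sqrt{143^{2} + 8^{2}}\right) - 17597 = \left(\left(\left(-3 - - \frac{123}{73}\right) + 4569\right) + \sqrt{20449 + 64}\right) - 17597 = \left(\left(\left(-3 + \frac{123}{73}\right) + 4569\right) + \sqrt{20513}\right) - 17597 = \left(\left(- \frac{96}{73} + 4569\right) + \sqrt{20513}\right) - 17597 = \left(\frac{333441}{73} + \sqrt{20513}\right) - 17597 = - \frac{951140}{73} + \sqrt{20513}$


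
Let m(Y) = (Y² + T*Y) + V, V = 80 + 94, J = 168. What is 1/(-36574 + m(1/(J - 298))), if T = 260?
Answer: -16900/615193799 ≈ -2.7471e-5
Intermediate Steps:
V = 174
m(Y) = 174 + Y² + 260*Y (m(Y) = (Y² + 260*Y) + 174 = 174 + Y² + 260*Y)
1/(-36574 + m(1/(J - 298))) = 1/(-36574 + (174 + (1/(168 - 298))² + 260/(168 - 298))) = 1/(-36574 + (174 + (1/(-130))² + 260/(-130))) = 1/(-36574 + (174 + (-1/130)² + 260*(-1/130))) = 1/(-36574 + (174 + 1/16900 - 2)) = 1/(-36574 + 2906801/16900) = 1/(-615193799/16900) = -16900/615193799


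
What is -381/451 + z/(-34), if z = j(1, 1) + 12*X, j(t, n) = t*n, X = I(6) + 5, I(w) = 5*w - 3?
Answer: -186589/15334 ≈ -12.168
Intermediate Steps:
I(w) = -3 + 5*w
X = 32 (X = (-3 + 5*6) + 5 = (-3 + 30) + 5 = 27 + 5 = 32)
j(t, n) = n*t
z = 385 (z = 1*1 + 12*32 = 1 + 384 = 385)
-381/451 + z/(-34) = -381/451 + 385/(-34) = -381*1/451 + 385*(-1/34) = -381/451 - 385/34 = -186589/15334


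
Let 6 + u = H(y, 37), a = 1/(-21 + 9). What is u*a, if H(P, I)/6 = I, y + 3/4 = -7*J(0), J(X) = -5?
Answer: -18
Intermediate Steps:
y = 137/4 (y = -3/4 - 7*(-5) = -3/4 + 35 = 137/4 ≈ 34.250)
a = -1/12 (a = 1/(-12) = -1/12 ≈ -0.083333)
H(P, I) = 6*I
u = 216 (u = -6 + 6*37 = -6 + 222 = 216)
u*a = 216*(-1/12) = -18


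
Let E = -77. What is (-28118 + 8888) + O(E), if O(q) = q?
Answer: -19307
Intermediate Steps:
(-28118 + 8888) + O(E) = (-28118 + 8888) - 77 = -19230 - 77 = -19307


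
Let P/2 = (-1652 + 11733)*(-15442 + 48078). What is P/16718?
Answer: 329003516/8359 ≈ 39359.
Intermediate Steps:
P = 658007032 (P = 2*((-1652 + 11733)*(-15442 + 48078)) = 2*(10081*32636) = 2*329003516 = 658007032)
P/16718 = 658007032/16718 = 658007032*(1/16718) = 329003516/8359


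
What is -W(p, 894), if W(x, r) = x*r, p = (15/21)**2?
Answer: -22350/49 ≈ -456.12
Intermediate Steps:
p = 25/49 (p = (15*(1/21))**2 = (5/7)**2 = 25/49 ≈ 0.51020)
W(x, r) = r*x
-W(p, 894) = -894*25/49 = -1*22350/49 = -22350/49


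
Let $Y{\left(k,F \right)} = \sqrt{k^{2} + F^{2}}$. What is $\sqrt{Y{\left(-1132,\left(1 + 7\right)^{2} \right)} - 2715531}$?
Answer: $\sqrt{-2715531 + 4 \sqrt{80345}} \approx 1647.5 i$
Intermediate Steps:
$Y{\left(k,F \right)} = \sqrt{F^{2} + k^{2}}$
$\sqrt{Y{\left(-1132,\left(1 + 7\right)^{2} \right)} - 2715531} = \sqrt{\sqrt{\left(\left(1 + 7\right)^{2}\right)^{2} + \left(-1132\right)^{2}} - 2715531} = \sqrt{\sqrt{\left(8^{2}\right)^{2} + 1281424} - 2715531} = \sqrt{\sqrt{64^{2} + 1281424} - 2715531} = \sqrt{\sqrt{4096 + 1281424} - 2715531} = \sqrt{\sqrt{1285520} - 2715531} = \sqrt{4 \sqrt{80345} - 2715531} = \sqrt{-2715531 + 4 \sqrt{80345}}$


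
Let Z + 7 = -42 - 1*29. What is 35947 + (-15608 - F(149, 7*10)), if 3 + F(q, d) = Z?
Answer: 20420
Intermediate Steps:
Z = -78 (Z = -7 + (-42 - 1*29) = -7 + (-42 - 29) = -7 - 71 = -78)
F(q, d) = -81 (F(q, d) = -3 - 78 = -81)
35947 + (-15608 - F(149, 7*10)) = 35947 + (-15608 - 1*(-81)) = 35947 + (-15608 + 81) = 35947 - 15527 = 20420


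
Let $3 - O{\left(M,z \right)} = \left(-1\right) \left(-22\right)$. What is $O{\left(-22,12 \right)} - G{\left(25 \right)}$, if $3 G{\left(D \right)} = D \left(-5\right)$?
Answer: $\frac{68}{3} \approx 22.667$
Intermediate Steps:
$O{\left(M,z \right)} = -19$ ($O{\left(M,z \right)} = 3 - \left(-1\right) \left(-22\right) = 3 - 22 = -19$)
$G{\left(D \right)} = - \frac{5 D}{3}$ ($G{\left(D \right)} = \frac{D \left(-5\right)}{3} = \frac{\left(-5\right) D}{3} = - \frac{5 D}{3}$)
$O{\left(-22,12 \right)} - G{\left(25 \right)} = -19 - \left(- \frac{5}{3}\right) 25 = -19 - - \frac{125}{3} = -19 + \frac{125}{3} = \frac{68}{3}$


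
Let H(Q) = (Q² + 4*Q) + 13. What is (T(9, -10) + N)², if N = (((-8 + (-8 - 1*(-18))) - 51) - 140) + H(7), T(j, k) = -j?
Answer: 11664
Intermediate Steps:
H(Q) = 13 + Q² + 4*Q
N = -99 (N = (((-8 + (-8 - 1*(-18))) - 51) - 140) + (13 + 7² + 4*7) = (((-8 + (-8 + 18)) - 51) - 140) + (13 + 49 + 28) = (((-8 + 10) - 51) - 140) + 90 = ((2 - 51) - 140) + 90 = (-49 - 140) + 90 = -189 + 90 = -99)
(T(9, -10) + N)² = (-1*9 - 99)² = (-9 - 99)² = (-108)² = 11664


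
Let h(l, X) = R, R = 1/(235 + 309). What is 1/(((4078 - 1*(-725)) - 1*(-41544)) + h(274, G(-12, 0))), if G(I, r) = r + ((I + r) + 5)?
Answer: 544/25212769 ≈ 2.1576e-5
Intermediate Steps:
G(I, r) = 5 + I + 2*r (G(I, r) = r + (5 + I + r) = 5 + I + 2*r)
R = 1/544 ≈ 0.0018382
h(l, X) = 1/544
1/(((4078 - 1*(-725)) - 1*(-41544)) + h(274, G(-12, 0))) = 1/(((4078 - 1*(-725)) - 1*(-41544)) + 1/544) = 1/(((4078 + 725) + 41544) + 1/544) = 1/((4803 + 41544) + 1/544) = 1/(46347 + 1/544) = 1/(25212769/544) = 544/25212769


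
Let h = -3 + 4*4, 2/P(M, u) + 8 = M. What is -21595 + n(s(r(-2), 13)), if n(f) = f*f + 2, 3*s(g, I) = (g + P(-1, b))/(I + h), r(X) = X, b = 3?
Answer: -2660279093/123201 ≈ -21593.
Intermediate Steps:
P(M, u) = 2/(-8 + M)
h = 13 (h = -3 + 16 = 13)
s(g, I) = (-2/9 + g)/(3*(13 + I)) (s(g, I) = ((g + 2/(-8 - 1))/(I + 13))/3 = ((g + 2/(-9))/(13 + I))/3 = ((g + 2*(-⅑))/(13 + I))/3 = ((g - 2/9)/(13 + I))/3 = ((-2/9 + g)/(13 + I))/3 = (-2/9 + g)/(3*(13 + I)))
n(f) = 2 + f² (n(f) = f² + 2 = 2 + f²)
-21595 + n(s(r(-2), 13)) = -21595 + (2 + ((-2 + 9*(-2))/(27*(13 + 13)))²) = -21595 + (2 + ((1/27)*(-2 - 18)/26)²) = -21595 + (2 + ((1/27)*(1/26)*(-20))²) = -21595 + (2 + (-10/351)²) = -21595 + (2 + 100/123201) = -21595 + 246502/123201 = -2660279093/123201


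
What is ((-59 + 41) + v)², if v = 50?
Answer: 1024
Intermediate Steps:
((-59 + 41) + v)² = ((-59 + 41) + 50)² = (-18 + 50)² = 32² = 1024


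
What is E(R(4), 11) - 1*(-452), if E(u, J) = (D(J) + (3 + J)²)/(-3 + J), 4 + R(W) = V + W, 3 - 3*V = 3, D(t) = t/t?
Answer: 3813/8 ≈ 476.63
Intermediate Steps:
D(t) = 1
V = 0 (V = 1 - ⅓*3 = 1 - 1 = 0)
R(W) = -4 + W (R(W) = -4 + (0 + W) = -4 + W)
E(u, J) = (1 + (3 + J)²)/(-3 + J)
E(R(4), 11) - 1*(-452) = (1 + (3 + 11)²)/(-3 + 11) - 1*(-452) = (1 + 14²)/8 + 452 = (1 + 196)/8 + 452 = (⅛)*197 + 452 = 197/8 + 452 = 3813/8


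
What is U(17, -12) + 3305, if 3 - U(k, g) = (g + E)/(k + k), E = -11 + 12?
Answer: 112483/34 ≈ 3308.3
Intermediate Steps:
E = 1
U(k, g) = 3 - (1 + g)/(2*k) (U(k, g) = 3 - (g + 1)/(k + k) = 3 - (1 + g)/(2*k))
U(17, -12) + 3305 = (½)*(-1 - 1*(-12) + 6*17)/17 + 3305 = (½)*(1/17)*(-1 + 12 + 102) + 3305 = (½)*(1/17)*113 + 3305 = 113/34 + 3305 = 112483/34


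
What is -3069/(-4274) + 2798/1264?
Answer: 3959467/1350584 ≈ 2.9317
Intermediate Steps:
-3069/(-4274) + 2798/1264 = -3069*(-1/4274) + 2798*(1/1264) = 3069/4274 + 1399/632 = 3959467/1350584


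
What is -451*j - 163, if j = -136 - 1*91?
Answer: 102214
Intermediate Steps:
j = -227 (j = -136 - 91 = -227)
-451*j - 163 = -451*(-227) - 163 = 102377 - 163 = 102214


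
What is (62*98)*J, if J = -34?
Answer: -206584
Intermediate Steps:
(62*98)*J = (62*98)*(-34) = 6076*(-34) = -206584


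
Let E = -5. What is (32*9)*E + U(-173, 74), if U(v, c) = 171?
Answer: -1269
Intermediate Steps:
(32*9)*E + U(-173, 74) = (32*9)*(-5) + 171 = 288*(-5) + 171 = -1440 + 171 = -1269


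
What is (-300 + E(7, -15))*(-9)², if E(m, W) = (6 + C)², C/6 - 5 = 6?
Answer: 395604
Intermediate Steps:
C = 66 (C = 30 + 6*6 = 30 + 36 = 66)
E(m, W) = 5184 (E(m, W) = (6 + 66)² = 72² = 5184)
(-300 + E(7, -15))*(-9)² = (-300 + 5184)*(-9)² = 4884*81 = 395604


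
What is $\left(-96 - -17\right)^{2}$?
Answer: $6241$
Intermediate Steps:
$\left(-96 - -17\right)^{2} = \left(-96 + 17\right)^{2} = \left(-79\right)^{2} = 6241$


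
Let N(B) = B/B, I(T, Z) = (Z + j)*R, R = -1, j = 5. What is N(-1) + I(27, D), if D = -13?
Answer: 9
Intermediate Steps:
I(T, Z) = -5 - Z (I(T, Z) = (Z + 5)*(-1) = (5 + Z)*(-1) = -5 - Z)
N(B) = 1
N(-1) + I(27, D) = 1 + (-5 - 1*(-13)) = 1 + (-5 + 13) = 1 + 8 = 9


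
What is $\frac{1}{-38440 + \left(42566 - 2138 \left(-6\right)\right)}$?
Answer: $\frac{1}{16954} \approx 5.8983 \cdot 10^{-5}$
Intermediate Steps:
$\frac{1}{-38440 + \left(42566 - 2138 \left(-6\right)\right)} = \frac{1}{-38440 + \left(42566 - -12828\right)} = \frac{1}{-38440 + \left(42566 + 12828\right)} = \frac{1}{-38440 + 55394} = \frac{1}{16954}$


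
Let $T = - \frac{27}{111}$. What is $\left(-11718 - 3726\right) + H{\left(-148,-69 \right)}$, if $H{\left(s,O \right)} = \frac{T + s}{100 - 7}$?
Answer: $- \frac{53148289}{3441} \approx -15446.0$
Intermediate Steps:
$T = - \frac{9}{37}$ ($T = \left(-27\right) \frac{1}{111} = - \frac{9}{37} \approx -0.24324$)
$H{\left(s,O \right)} = - \frac{3}{1147} + \frac{s}{93}$ ($H{\left(s,O \right)} = \frac{- \frac{9}{37} + s}{100 - 7} = \frac{- \frac{9}{37} + s}{93} = \left(- \frac{9}{37} + s\right) \frac{1}{93} = - \frac{3}{1147} + \frac{s}{93}$)
$\left(-11718 - 3726\right) + H{\left(-148,-69 \right)} = \left(-11718 - 3726\right) + \left(- \frac{3}{1147} + \frac{1}{93} \left(-148\right)\right) = -15444 - \frac{5485}{3441} = - \frac{53148289}{3441}$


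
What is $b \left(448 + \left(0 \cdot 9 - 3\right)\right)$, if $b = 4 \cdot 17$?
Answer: $30260$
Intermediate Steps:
$b = 68$
$b \left(448 + \left(0 \cdot 9 - 3\right)\right) = 68 \left(448 + \left(0 \cdot 9 - 3\right)\right) = 68 \left(448 + \left(0 - 3\right)\right) = 68 \left(448 - 3\right) = 68 \cdot 445 = 30260$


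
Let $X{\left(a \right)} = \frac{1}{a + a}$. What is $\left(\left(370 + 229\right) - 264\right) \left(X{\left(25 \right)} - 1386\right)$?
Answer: $- \frac{4643033}{10} \approx -4.643 \cdot 10^{5}$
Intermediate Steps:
$X{\left(a \right)} = \frac{1}{2 a}$
$\left(\left(370 + 229\right) - 264\right) \left(X{\left(25 \right)} - 1386\right) = \left(\left(370 + 229\right) - 264\right) \left(\frac{1}{2 \cdot 25} - 1386\right) = \left(599 - 264\right) \left(\frac{1}{2} \cdot \frac{1}{25} - 1386\right) = 335 \left(\frac{1}{50} - 1386\right) = 335 \left(- \frac{69299}{50}\right) = - \frac{4643033}{10}$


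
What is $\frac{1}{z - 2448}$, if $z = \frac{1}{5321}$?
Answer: $- \frac{5321}{13025807} \approx -0.0004085$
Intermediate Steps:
$z = \frac{1}{5321} \approx 0.00018793$
$\frac{1}{z - 2448} = \frac{1}{\frac{1}{5321} - 2448} = \frac{1}{- \frac{13025807}{5321}} = - \frac{5321}{13025807}$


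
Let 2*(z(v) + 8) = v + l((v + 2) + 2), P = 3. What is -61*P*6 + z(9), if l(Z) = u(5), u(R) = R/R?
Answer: -1101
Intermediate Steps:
u(R) = 1
l(Z) = 1
z(v) = -15/2 + v/2 (z(v) = -8 + (v + 1)/2 = -8 + (1 + v)/2 = -8 + (½ + v/2) = -15/2 + v/2)
-61*P*6 + z(9) = -183*6 + (-15/2 + (½)*9) = -61*18 + (-15/2 + 9/2) = -1098 - 3 = -1101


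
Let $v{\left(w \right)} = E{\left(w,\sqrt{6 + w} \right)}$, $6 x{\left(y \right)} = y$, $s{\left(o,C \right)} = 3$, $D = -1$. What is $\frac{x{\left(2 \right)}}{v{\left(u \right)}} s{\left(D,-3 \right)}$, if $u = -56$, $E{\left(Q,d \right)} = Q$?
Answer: $- \frac{1}{56} \approx -0.017857$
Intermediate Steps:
$x{\left(y \right)} = \frac{y}{6}$
$v{\left(w \right)} = w$
$\frac{x{\left(2 \right)}}{v{\left(u \right)}} s{\left(D,-3 \right)} = \frac{\frac{1}{6} \cdot 2}{-56} \cdot 3 = \frac{1}{3} \left(- \frac{1}{56}\right) 3 = \left(- \frac{1}{168}\right) 3 = - \frac{1}{56}$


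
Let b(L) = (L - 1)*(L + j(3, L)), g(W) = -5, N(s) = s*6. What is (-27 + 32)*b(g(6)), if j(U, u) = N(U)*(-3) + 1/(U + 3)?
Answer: 1765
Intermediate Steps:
N(s) = 6*s
j(U, u) = 1/(3 + U) - 18*U (j(U, u) = (6*U)*(-3) + 1/(U + 3) = -18*U + 1/(3 + U) = 1/(3 + U) - 18*U)
b(L) = (-1 + L)*(-323/6 + L) (b(L) = (L - 1)*(L + (1 - 54*3 - 18*3²)/(3 + 3)) = (-1 + L)*(L + (1 - 162 - 18*9)/6) = (-1 + L)*(L + (1 - 162 - 162)/6) = (-1 + L)*(L + (⅙)*(-323)) = (-1 + L)*(L - 323/6) = (-1 + L)*(-323/6 + L))
(-27 + 32)*b(g(6)) = (-27 + 32)*(323/6 + (-5)² - 329/6*(-5)) = 5*(323/6 + 25 + 1645/6) = 5*353 = 1765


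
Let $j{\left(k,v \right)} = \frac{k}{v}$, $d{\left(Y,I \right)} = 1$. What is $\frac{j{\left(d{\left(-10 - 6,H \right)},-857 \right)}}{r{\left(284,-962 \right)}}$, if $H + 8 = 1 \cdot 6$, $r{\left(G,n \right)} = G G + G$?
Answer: $- \frac{1}{69365580} \approx -1.4416 \cdot 10^{-8}$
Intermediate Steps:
$r{\left(G,n \right)} = G + G^{2}$ ($r{\left(G,n \right)} = G^{2} + G = G + G^{2}$)
$H = -2$ ($H = -8 + 1 \cdot 6 = -8 + 6 = -2$)
$\frac{j{\left(d{\left(-10 - 6,H \right)},-857 \right)}}{r{\left(284,-962 \right)}} = \frac{1 \frac{1}{-857}}{284 \left(1 + 284\right)} = \frac{1 \left(- \frac{1}{857}\right)}{284 \cdot 285} = - \frac{1}{857 \cdot 80940} = \left(- \frac{1}{857}\right) \frac{1}{80940} = - \frac{1}{69365580}$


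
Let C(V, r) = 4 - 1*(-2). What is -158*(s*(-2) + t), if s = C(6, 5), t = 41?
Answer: -4582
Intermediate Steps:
C(V, r) = 6 (C(V, r) = 4 + 2 = 6)
s = 6
-158*(s*(-2) + t) = -158*(6*(-2) + 41) = -158*(-12 + 41) = -158*29 = -4582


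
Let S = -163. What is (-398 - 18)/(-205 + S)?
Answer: 26/23 ≈ 1.1304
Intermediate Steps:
(-398 - 18)/(-205 + S) = (-398 - 18)/(-205 - 163) = -416/(-368) = -416*(-1/368) = 26/23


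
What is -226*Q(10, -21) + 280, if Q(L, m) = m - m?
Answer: 280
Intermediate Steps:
Q(L, m) = 0
-226*Q(10, -21) + 280 = -226*0 + 280 = 0 + 280 = 280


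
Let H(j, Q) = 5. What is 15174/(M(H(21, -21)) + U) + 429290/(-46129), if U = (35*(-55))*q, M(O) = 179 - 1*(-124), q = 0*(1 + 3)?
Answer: 189962192/4659029 ≈ 40.773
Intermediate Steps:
q = 0 (q = 0*4 = 0)
M(O) = 303 (M(O) = 179 + 124 = 303)
U = 0 (U = (35*(-55))*0 = -1925*0 = 0)
15174/(M(H(21, -21)) + U) + 429290/(-46129) = 15174/(303 + 0) + 429290/(-46129) = 15174/303 + 429290*(-1/46129) = 15174*(1/303) - 429290/46129 = 5058/101 - 429290/46129 = 189962192/4659029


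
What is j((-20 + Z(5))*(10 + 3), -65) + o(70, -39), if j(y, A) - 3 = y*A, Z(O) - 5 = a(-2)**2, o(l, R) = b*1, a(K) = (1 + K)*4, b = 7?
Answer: -835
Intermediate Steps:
a(K) = 4 + 4*K
o(l, R) = 7 (o(l, R) = 7*1 = 7)
Z(O) = 21 (Z(O) = 5 + (4 + 4*(-2))**2 = 5 + (4 - 8)**2 = 5 + (-4)**2 = 5 + 16 = 21)
j(y, A) = 3 + A*y (j(y, A) = 3 + y*A = 3 + A*y)
j((-20 + Z(5))*(10 + 3), -65) + o(70, -39) = (3 - 65*(-20 + 21)*(10 + 3)) + 7 = (3 - 65*13) + 7 = (3 - 845) + 7 = -842 + 7 = -835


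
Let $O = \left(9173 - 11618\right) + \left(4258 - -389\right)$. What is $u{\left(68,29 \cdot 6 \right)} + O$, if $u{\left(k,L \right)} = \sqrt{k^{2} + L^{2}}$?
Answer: $2202 + 10 \sqrt{349} \approx 2388.8$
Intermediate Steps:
$O = 2202$ ($O = -2445 + \left(4258 + 389\right) = -2445 + 4647 = 2202$)
$u{\left(k,L \right)} = \sqrt{L^{2} + k^{2}}$
$u{\left(68,29 \cdot 6 \right)} + O = \sqrt{\left(29 \cdot 6\right)^{2} + 68^{2}} + 2202 = \sqrt{174^{2} + 4624} + 2202 = \sqrt{30276 + 4624} + 2202 = \sqrt{34900} + 2202 = 10 \sqrt{349} + 2202 = 2202 + 10 \sqrt{349}$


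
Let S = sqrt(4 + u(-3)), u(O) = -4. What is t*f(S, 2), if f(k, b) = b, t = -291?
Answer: -582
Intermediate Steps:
S = 0 (S = sqrt(4 - 4) = sqrt(0) = 0)
t*f(S, 2) = -291*2 = -582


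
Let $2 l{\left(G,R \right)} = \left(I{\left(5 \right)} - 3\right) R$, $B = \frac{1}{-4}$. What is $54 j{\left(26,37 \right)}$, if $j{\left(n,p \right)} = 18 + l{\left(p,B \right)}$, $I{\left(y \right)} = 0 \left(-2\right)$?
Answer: $\frac{3969}{4} \approx 992.25$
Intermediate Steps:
$I{\left(y \right)} = 0$
$B = - \frac{1}{4} \approx -0.25$
$l{\left(G,R \right)} = - \frac{3 R}{2}$ ($l{\left(G,R \right)} = \frac{\left(0 - 3\right) R}{2} = \frac{\left(-3\right) R}{2} = - \frac{3 R}{2}$)
$j{\left(n,p \right)} = \frac{147}{8}$ ($j{\left(n,p \right)} = 18 - - \frac{3}{8} = 18 + \frac{3}{8} = \frac{147}{8}$)
$54 j{\left(26,37 \right)} = 54 \cdot \frac{147}{8} = \frac{3969}{4}$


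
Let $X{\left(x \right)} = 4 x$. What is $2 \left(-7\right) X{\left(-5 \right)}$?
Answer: $280$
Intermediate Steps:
$2 \left(-7\right) X{\left(-5 \right)} = 2 \left(-7\right) 4 \left(-5\right) = \left(-14\right) \left(-20\right) = 280$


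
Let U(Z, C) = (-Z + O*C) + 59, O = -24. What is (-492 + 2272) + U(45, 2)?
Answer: 1746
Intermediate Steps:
U(Z, C) = 59 - Z - 24*C (U(Z, C) = (-Z - 24*C) + 59 = 59 - Z - 24*C)
(-492 + 2272) + U(45, 2) = (-492 + 2272) + (59 - 1*45 - 24*2) = 1780 + (59 - 45 - 48) = 1780 - 34 = 1746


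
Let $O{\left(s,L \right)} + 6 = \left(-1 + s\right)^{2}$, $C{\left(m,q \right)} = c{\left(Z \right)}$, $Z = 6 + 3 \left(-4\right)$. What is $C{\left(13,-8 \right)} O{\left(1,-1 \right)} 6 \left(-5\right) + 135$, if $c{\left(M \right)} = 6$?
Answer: $1215$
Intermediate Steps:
$Z = -6$ ($Z = 6 - 12 = -6$)
$C{\left(m,q \right)} = 6$
$O{\left(s,L \right)} = -6 + \left(-1 + s\right)^{2}$
$C{\left(13,-8 \right)} O{\left(1,-1 \right)} 6 \left(-5\right) + 135 = 6 \left(-6 + \left(-1 + 1\right)^{2}\right) 6 \left(-5\right) + 135 = 6 \left(-6 + 0^{2}\right) 6 \left(-5\right) + 135 = 6 \left(-6 + 0\right) 6 \left(-5\right) + 135 = 6 \left(-6\right) 6 \left(-5\right) + 135 = 6 \left(\left(-36\right) \left(-5\right)\right) + 135 = 6 \cdot 180 + 135 = 1080 + 135 = 1215$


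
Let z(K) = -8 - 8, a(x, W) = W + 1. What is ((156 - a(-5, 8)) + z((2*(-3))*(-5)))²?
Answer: 17161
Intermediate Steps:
a(x, W) = 1 + W
z(K) = -16
((156 - a(-5, 8)) + z((2*(-3))*(-5)))² = ((156 - (1 + 8)) - 16)² = ((156 - 1*9) - 16)² = ((156 - 9) - 16)² = (147 - 16)² = 131² = 17161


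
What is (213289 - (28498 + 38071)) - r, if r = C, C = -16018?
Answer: 162738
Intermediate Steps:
r = -16018
(213289 - (28498 + 38071)) - r = (213289 - (28498 + 38071)) - 1*(-16018) = (213289 - 1*66569) + 16018 = (213289 - 66569) + 16018 = 146720 + 16018 = 162738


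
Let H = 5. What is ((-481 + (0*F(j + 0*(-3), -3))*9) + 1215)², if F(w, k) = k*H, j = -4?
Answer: 538756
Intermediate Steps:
F(w, k) = 5*k (F(w, k) = k*5 = 5*k)
((-481 + (0*F(j + 0*(-3), -3))*9) + 1215)² = ((-481 + (0*(5*(-3)))*9) + 1215)² = ((-481 + (0*(-15))*9) + 1215)² = ((-481 + 0*9) + 1215)² = ((-481 + 0) + 1215)² = (-481 + 1215)² = 734² = 538756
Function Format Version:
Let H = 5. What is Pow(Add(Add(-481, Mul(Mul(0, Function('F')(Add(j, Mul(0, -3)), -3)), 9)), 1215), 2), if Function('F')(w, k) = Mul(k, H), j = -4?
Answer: 538756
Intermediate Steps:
Function('F')(w, k) = Mul(5, k) (Function('F')(w, k) = Mul(k, 5) = Mul(5, k))
Pow(Add(Add(-481, Mul(Mul(0, Function('F')(Add(j, Mul(0, -3)), -3)), 9)), 1215), 2) = Pow(Add(Add(-481, Mul(Mul(0, Mul(5, -3)), 9)), 1215), 2) = Pow(Add(Add(-481, Mul(Mul(0, -15), 9)), 1215), 2) = Pow(Add(Add(-481, Mul(0, 9)), 1215), 2) = Pow(Add(Add(-481, 0), 1215), 2) = Pow(Add(-481, 1215), 2) = Pow(734, 2) = 538756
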